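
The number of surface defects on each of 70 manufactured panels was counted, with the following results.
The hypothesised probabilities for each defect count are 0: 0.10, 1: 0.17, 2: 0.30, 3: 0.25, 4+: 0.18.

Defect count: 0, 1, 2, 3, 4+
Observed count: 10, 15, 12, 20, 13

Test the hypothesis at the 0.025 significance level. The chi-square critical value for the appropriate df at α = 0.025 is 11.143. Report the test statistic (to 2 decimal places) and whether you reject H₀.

6.32; do not reject

Expected counts E_i = n·p_i: 70×0.10 = 7, 70×0.17 = 11.9, 70×0.30 = 21, 70×0.25 = 17.5, 70×0.18 = 12.6.
χ² = (10−7)²/7 + (15−11.9)²/11.9 + (12−21)²/21 + (20−17.5)²/17.5 + (13−12.6)²/12.6
   = 1.286 + 0.808 + 3.857 + 0.357 + 0.013
Sum = 6.32
df = 4. Since 6.32 < 11.143, we do not reject H₀.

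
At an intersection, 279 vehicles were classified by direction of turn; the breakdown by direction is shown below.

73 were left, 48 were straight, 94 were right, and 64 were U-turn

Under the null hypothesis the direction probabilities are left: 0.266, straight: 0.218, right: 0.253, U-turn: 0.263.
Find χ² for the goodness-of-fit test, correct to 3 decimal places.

11.687

Expected counts E_i = n·p_i: 279×0.266 = 74.214, 279×0.218 = 60.822, 279×0.253 = 70.587, 279×0.263 = 73.377.
left: (73 − 74.214)²/74.214 = 1.473796/74.214 = 0.0199
straight: (48 − 60.822)²/60.822 = 164.403684/60.822 = 2.7030
right: (94 − 70.587)²/70.587 = 548.168569/70.587 = 7.7659
U-turn: (64 − 73.377)²/73.377 = 87.928129/73.377 = 1.1983
Sum = 11.687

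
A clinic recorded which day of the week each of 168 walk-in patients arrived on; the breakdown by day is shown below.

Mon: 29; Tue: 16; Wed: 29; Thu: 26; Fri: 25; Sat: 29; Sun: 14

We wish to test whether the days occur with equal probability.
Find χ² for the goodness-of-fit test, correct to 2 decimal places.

10.17

Under H₀ each category has probability 1/7, so each expected count is 168/7 = 24.
Mon: (29 − 24)²/24 = 25/24 = 1.042
Tue: (16 − 24)²/24 = 64/24 = 2.667
Wed: (29 − 24)²/24 = 25/24 = 1.042
Thu: (26 − 24)²/24 = 4/24 = 0.167
Fri: (25 − 24)²/24 = 1/24 = 0.042
Sat: (29 − 24)²/24 = 25/24 = 1.042
Sun: (14 − 24)²/24 = 100/24 = 4.167
Sum = 10.17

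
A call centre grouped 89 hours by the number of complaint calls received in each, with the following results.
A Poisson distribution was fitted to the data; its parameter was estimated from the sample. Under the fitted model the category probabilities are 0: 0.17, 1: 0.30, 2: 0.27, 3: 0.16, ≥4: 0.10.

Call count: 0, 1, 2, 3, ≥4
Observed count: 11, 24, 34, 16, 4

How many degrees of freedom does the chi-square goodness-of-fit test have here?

3

There are k = 5 categories and 1 parameter estimated from the data, so df = 5 − 1 − 1 = 3.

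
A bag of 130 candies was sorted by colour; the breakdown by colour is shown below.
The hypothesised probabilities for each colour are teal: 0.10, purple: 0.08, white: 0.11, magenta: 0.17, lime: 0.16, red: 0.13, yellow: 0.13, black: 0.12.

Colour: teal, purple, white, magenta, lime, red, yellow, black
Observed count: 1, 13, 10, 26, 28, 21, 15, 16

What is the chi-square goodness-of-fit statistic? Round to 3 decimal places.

17.419

Expected counts E_i = n·p_i: 130×0.10 = 13, 130×0.08 = 10.4, 130×0.11 = 14.3, 130×0.17 = 22.1, 130×0.16 = 20.8, 130×0.13 = 16.9, 130×0.13 = 16.9, 130×0.12 = 15.6.
cat          O        E   (O−E)²/E
teal         1       13    11.0769
purple      13     10.4     0.6500
white       10     14.3     1.2930
magenta     26     22.1     0.6882
lime        28     20.8     2.4923
red         21     16.9     0.9947
yellow      15     16.9     0.2136
black       16     15.6     0.0103
Sum = 17.419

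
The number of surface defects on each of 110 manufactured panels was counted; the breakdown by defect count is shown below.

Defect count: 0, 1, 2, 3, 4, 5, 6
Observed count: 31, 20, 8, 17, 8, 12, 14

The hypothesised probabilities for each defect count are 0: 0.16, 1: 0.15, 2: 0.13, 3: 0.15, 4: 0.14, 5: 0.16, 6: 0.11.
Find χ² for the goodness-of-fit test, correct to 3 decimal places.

Expected counts E_i = n·p_i: 110×0.16 = 17.6, 110×0.15 = 16.5, 110×0.13 = 14.3, 110×0.15 = 16.5, 110×0.14 = 15.4, 110×0.16 = 17.6, 110×0.11 = 12.1.
χ² = (31−17.6)²/17.6 + (20−16.5)²/16.5 + (8−14.3)²/14.3 + (17−16.5)²/16.5 + (8−15.4)²/15.4 + (12−17.6)²/17.6 + (14−12.1)²/12.1
   = 10.2023 + 0.7424 + 2.7755 + 0.0152 + 3.5558 + 1.7818 + 0.2983
Sum = 19.371

19.371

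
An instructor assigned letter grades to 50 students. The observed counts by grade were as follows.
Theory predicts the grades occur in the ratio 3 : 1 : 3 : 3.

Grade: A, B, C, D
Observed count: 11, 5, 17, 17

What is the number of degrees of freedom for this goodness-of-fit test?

3

There are k = 4 categories and no parameters were estimated from the data, so df = 4 − 1 = 3.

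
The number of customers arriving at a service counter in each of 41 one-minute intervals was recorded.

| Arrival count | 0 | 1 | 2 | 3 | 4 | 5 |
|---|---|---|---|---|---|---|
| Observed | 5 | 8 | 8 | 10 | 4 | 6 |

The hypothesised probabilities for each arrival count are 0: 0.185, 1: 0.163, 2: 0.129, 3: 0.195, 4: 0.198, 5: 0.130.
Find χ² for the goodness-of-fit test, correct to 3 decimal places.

Expected counts E_i = n·p_i: 41×0.185 = 7.585, 41×0.163 = 6.683, 41×0.129 = 5.289, 41×0.195 = 7.995, 41×0.198 = 8.118, 41×0.130 = 5.33.
χ² = (5−7.585)²/7.585 + (8−6.683)²/6.683 + (8−5.289)²/5.289 + (10−7.995)²/7.995 + (4−8.118)²/8.118 + (6−5.33)²/5.33
   = 0.8810 + 0.2595 + 1.3896 + 0.5028 + 2.0889 + 0.0842
Sum = 5.206

5.206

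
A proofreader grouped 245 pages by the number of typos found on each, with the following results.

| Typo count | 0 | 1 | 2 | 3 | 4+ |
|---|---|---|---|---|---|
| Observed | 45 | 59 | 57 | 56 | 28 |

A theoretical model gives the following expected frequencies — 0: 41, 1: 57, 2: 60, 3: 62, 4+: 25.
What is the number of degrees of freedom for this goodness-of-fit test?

There are k = 5 categories and no parameters were estimated from the data, so df = 5 − 1 = 4.

4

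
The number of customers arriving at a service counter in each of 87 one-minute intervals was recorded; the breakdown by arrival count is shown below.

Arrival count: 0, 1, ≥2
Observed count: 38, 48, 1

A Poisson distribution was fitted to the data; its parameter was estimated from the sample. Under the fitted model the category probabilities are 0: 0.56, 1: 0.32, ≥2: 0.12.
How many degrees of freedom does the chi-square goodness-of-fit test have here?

There are k = 3 categories and 1 parameter estimated from the data, so df = 3 − 1 − 1 = 1.

1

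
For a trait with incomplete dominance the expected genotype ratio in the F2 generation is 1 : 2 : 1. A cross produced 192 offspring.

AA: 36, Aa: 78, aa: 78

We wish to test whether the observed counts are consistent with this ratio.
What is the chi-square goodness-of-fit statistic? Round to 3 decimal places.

Ratio total = 4. Expected counts: 192×1/4 = 48, 192×2/4 = 96, 192×1/4 = 48.
χ² = (36−48)²/48 + (78−96)²/96 + (78−48)²/48
   = 3.0000 + 3.3750 + 18.7500
Sum = 25.125

25.125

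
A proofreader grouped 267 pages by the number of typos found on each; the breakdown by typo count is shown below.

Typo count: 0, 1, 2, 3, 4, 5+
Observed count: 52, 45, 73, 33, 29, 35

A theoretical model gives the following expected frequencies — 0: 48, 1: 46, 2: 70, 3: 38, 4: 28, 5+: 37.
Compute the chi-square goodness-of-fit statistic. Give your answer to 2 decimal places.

1.29

cat         O        E   (O−E)²/E
0          52       48      0.333
1          45       46      0.022
2          73       70      0.129
3          33       38      0.658
4          29       28      0.036
5+         35       37      0.108
Sum = 1.29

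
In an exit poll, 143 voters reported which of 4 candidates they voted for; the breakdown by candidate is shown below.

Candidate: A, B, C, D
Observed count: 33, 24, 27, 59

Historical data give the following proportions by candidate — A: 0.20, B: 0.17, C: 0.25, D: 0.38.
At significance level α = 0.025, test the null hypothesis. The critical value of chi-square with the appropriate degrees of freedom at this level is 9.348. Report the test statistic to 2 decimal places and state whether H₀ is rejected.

Expected counts E_i = n·p_i: 143×0.20 = 28.6, 143×0.17 = 24.31, 143×0.25 = 35.75, 143×0.38 = 54.34.
A: (33 − 28.6)²/28.6 = 19.36/28.6 = 0.677
B: (24 − 24.31)²/24.31 = 0.0961/24.31 = 0.004
C: (27 − 35.75)²/35.75 = 76.5625/35.75 = 2.142
D: (59 − 54.34)²/54.34 = 21.7156/54.34 = 0.400
Sum = 3.22
df = 3. Since 3.22 < 9.348, we do not reject H₀.

3.22; do not reject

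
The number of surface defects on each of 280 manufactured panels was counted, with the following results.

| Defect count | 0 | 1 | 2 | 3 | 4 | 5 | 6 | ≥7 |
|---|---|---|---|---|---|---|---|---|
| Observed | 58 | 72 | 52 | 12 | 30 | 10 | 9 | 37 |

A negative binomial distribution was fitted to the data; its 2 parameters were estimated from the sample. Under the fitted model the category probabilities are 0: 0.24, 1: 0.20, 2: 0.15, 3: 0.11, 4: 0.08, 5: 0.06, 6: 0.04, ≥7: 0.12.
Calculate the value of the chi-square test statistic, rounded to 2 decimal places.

25.79

Expected counts E_i = n·p_i: 280×0.24 = 67.2, 280×0.20 = 56, 280×0.15 = 42, 280×0.11 = 30.8, 280×0.08 = 22.4, 280×0.06 = 16.8, 280×0.04 = 11.2, 280×0.12 = 33.6.
χ² = (58−67.2)²/67.2 + (72−56)²/56 + (52−42)²/42 + (12−30.8)²/30.8 + (30−22.4)²/22.4 + (10−16.8)²/16.8 + (9−11.2)²/11.2 + (37−33.6)²/33.6
   = 1.260 + 4.571 + 2.381 + 11.475 + 2.579 + 2.752 + 0.432 + 0.344
Sum = 25.79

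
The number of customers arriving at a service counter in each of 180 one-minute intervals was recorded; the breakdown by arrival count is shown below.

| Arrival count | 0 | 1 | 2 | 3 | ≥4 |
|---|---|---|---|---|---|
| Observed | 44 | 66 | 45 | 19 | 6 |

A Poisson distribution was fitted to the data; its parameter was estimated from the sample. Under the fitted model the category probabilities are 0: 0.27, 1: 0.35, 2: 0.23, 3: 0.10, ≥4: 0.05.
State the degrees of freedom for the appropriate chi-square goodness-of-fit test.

3

There are k = 5 categories and 1 parameter estimated from the data, so df = 5 − 1 − 1 = 3.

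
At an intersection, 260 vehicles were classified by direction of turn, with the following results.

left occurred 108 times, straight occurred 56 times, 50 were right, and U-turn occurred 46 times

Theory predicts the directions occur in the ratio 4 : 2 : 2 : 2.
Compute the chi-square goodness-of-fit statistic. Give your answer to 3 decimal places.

1.231

Ratio total = 10. Expected counts: 260×4/10 = 104, 260×2/10 = 52, 260×2/10 = 52, 260×2/10 = 52.
cat           O        E   (O−E)²/E
left        108      104     0.1538
straight     56       52     0.3077
right        50       52     0.0769
U-turn       46       52     0.6923
Sum = 1.231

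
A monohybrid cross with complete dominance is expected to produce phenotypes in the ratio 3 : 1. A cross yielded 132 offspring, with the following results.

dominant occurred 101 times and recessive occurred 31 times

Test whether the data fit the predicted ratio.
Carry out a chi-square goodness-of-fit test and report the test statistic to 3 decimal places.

0.162

Ratio total = 4. Expected counts: 132×3/4 = 99, 132×1/4 = 33.
dominant: (101 − 99)²/99 = 4/99 = 0.0404
recessive: (31 − 33)²/33 = 4/33 = 0.1212
Sum = 0.162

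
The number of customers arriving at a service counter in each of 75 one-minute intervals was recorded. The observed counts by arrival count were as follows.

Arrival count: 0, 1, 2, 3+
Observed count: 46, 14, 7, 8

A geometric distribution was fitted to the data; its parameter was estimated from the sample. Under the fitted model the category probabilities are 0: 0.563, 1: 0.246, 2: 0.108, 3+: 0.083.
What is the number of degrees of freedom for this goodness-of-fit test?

2

There are k = 4 categories and 1 parameter estimated from the data, so df = 4 − 1 − 1 = 2.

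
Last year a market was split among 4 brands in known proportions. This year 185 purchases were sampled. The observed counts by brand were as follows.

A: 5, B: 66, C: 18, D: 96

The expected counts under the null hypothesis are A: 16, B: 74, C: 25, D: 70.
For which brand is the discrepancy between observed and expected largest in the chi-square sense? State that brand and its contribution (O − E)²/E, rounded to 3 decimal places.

D, 9.657

A: (5 − 16)²/16 = 121/16 = 7.5625
B: (66 − 74)²/74 = 64/74 = 0.8649
C: (18 − 25)²/25 = 49/25 = 1.9600
D: (96 − 70)²/70 = 676/70 = 9.6571
The largest term is for D: 9.657.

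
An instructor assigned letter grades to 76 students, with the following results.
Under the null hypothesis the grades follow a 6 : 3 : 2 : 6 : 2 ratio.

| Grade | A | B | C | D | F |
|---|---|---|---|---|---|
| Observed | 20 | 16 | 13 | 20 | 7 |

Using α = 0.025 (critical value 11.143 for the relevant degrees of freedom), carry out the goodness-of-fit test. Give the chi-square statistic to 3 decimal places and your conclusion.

Ratio total = 19. Expected counts: 76×6/19 = 24, 76×3/19 = 12, 76×2/19 = 8, 76×6/19 = 24, 76×2/19 = 8.
χ² = (20−24)²/24 + (16−12)²/12 + (13−8)²/8 + (20−24)²/24 + (7−8)²/8
   = 0.6667 + 1.3333 + 3.1250 + 0.6667 + 0.1250
Sum = 5.917
df = 4. Since 5.917 < 11.143, we do not reject H₀.

5.917; do not reject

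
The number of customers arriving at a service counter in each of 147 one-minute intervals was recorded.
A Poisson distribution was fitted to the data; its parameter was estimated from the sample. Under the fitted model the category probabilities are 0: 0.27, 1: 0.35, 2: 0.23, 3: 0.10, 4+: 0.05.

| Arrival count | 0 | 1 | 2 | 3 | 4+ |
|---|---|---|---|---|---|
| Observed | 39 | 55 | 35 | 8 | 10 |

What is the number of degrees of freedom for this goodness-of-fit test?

3

There are k = 5 categories and 1 parameter estimated from the data, so df = 5 − 1 − 1 = 3.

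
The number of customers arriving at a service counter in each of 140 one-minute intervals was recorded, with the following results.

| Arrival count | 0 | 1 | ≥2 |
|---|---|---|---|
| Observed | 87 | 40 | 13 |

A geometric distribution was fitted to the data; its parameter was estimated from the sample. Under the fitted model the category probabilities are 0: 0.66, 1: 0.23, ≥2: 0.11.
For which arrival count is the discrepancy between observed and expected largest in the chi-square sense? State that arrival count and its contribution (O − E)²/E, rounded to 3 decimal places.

Expected counts E_i = n·p_i: 140×0.66 = 92.4, 140×0.23 = 32.2, 140×0.11 = 15.4.
χ² = (87−92.4)²/92.4 + (40−32.2)²/32.2 + (13−15.4)²/15.4
   = 0.3156 + 1.8894 + 0.3740
The largest term is for 1: 1.889.

1, 1.889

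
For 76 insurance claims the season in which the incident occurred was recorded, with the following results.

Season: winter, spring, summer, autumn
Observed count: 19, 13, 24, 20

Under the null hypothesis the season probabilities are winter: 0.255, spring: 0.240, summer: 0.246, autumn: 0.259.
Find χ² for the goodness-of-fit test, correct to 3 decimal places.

Expected counts E_i = n·p_i: 76×0.255 = 19.38, 76×0.240 = 18.24, 76×0.246 = 18.696, 76×0.259 = 19.684.
cat         O        E   (O−E)²/E
winter     19    19.38     0.0075
spring     13    18.24     1.5054
summer     24   18.696     1.5047
autumn     20   19.684     0.0051
Sum = 3.023

3.023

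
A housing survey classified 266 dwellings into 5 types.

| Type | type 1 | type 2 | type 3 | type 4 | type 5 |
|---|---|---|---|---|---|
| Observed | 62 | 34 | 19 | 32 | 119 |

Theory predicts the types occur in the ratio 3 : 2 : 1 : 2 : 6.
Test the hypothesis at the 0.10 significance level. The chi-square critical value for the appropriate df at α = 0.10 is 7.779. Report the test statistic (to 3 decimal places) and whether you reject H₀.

Ratio total = 14. Expected counts: 266×3/14 = 57, 266×2/14 = 38, 266×1/14 = 19, 266×2/14 = 38, 266×6/14 = 114.
type 1: (62 − 57)²/57 = 25/57 = 0.4386
type 2: (34 − 38)²/38 = 16/38 = 0.4211
type 3: (19 − 19)²/19 = 0/19 = 0.0000
type 4: (32 − 38)²/38 = 36/38 = 0.9474
type 5: (119 − 114)²/114 = 25/114 = 0.2193
Sum = 2.026
df = 4. Since 2.026 < 7.779, we do not reject H₀.

2.026; do not reject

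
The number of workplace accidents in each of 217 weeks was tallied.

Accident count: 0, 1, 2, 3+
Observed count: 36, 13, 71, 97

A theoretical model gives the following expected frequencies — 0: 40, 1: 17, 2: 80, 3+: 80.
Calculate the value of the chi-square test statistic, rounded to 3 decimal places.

0: (36 − 40)²/40 = 16/40 = 0.4000
1: (13 − 17)²/17 = 16/17 = 0.9412
2: (71 − 80)²/80 = 81/80 = 1.0125
3+: (97 − 80)²/80 = 289/80 = 3.6125
Sum = 5.966

5.966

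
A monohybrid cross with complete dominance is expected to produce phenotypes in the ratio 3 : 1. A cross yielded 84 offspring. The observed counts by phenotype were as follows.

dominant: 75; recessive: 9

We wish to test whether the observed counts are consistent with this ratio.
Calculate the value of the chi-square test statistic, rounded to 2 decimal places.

9.14

Ratio total = 4. Expected counts: 84×3/4 = 63, 84×1/4 = 21.
dominant: (75 − 63)²/63 = 144/63 = 2.286
recessive: (9 − 21)²/21 = 144/21 = 6.857
Sum = 9.14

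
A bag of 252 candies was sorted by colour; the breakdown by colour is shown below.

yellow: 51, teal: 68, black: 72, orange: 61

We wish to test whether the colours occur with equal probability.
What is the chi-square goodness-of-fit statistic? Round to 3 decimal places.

Under H₀ each category has probability 1/4, so each expected count is 252/4 = 63.
cat         O        E   (O−E)²/E
yellow     51       63     2.2857
teal       68       63     0.3968
black      72       63     1.2857
orange     61       63     0.0635
Sum = 4.032

4.032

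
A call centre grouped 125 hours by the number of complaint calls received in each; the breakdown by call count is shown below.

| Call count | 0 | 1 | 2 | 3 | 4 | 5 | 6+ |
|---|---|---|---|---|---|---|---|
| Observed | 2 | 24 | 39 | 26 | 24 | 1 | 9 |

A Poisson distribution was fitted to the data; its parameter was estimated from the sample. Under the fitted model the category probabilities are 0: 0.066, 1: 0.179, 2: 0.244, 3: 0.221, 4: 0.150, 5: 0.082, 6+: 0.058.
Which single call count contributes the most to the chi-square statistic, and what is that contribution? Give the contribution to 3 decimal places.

Expected counts E_i = n·p_i: 125×0.066 = 8.25, 125×0.179 = 22.375, 125×0.244 = 30.5, 125×0.221 = 27.625, 125×0.150 = 18.75, 125×0.082 = 10.25, 125×0.058 = 7.25.
χ² = (2−8.25)²/8.25 + (24−22.375)²/22.375 + (39−30.5)²/30.5 + (26−27.625)²/27.625 + (24−18.75)²/18.75 + (1−10.25)²/10.25 + (9−7.25)²/7.25
   = 4.7348 + 0.1180 + 2.3689 + 0.0956 + 1.4700 + 8.3476 + 0.4224
The largest term is for 5: 8.348.

5, 8.348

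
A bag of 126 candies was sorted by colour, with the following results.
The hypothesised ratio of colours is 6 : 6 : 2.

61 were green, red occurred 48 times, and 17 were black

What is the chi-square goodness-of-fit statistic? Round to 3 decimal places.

1.630

Ratio total = 14. Expected counts: 126×6/14 = 54, 126×6/14 = 54, 126×2/14 = 18.
green: (61 − 54)²/54 = 49/54 = 0.9074
red: (48 − 54)²/54 = 36/54 = 0.6667
black: (17 − 18)²/18 = 1/18 = 0.0556
Sum = 1.630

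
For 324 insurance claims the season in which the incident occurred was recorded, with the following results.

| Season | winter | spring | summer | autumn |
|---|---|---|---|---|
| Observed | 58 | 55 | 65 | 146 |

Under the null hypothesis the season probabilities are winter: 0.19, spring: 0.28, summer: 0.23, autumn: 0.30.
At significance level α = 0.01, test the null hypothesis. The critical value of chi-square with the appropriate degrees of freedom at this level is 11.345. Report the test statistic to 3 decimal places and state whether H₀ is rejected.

Expected counts E_i = n·p_i: 324×0.19 = 61.56, 324×0.28 = 90.72, 324×0.23 = 74.52, 324×0.30 = 97.2.
winter: (58 − 61.56)²/61.56 = 12.6736/61.56 = 0.2059
spring: (55 − 90.72)²/90.72 = 1275.9184/90.72 = 14.0644
summer: (65 − 74.52)²/74.52 = 90.6304/74.52 = 1.2162
autumn: (146 − 97.2)²/97.2 = 2381.44/97.2 = 24.5004
Sum = 39.987
df = 3. Since 39.987 > 11.345, we reject H₀.

39.987; reject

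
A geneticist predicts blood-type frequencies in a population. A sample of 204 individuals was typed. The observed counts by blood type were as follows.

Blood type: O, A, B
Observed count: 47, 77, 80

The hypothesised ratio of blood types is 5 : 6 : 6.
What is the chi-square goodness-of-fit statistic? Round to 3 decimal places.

Ratio total = 17. Expected counts: 204×5/17 = 60, 204×6/17 = 72, 204×6/17 = 72.
χ² = (47−60)²/60 + (77−72)²/72 + (80−72)²/72
   = 2.8167 + 0.3472 + 0.8889
Sum = 4.053

4.053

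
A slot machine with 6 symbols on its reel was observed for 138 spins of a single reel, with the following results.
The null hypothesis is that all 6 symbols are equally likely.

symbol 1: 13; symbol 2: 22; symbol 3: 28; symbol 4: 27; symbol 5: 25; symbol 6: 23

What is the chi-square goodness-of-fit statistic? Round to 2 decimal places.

6.35

Under H₀ each category has probability 1/6, so each expected count is 138/6 = 23.
cat           O        E   (O−E)²/E
symbol 1     13       23      4.348
symbol 2     22       23      0.043
symbol 3     28       23      1.087
symbol 4     27       23      0.696
symbol 5     25       23      0.174
symbol 6     23       23      0.000
Sum = 6.35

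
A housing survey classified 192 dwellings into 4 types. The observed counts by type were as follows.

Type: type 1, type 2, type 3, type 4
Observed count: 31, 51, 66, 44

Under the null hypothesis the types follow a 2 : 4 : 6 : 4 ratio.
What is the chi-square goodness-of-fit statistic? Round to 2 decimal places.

3.06

Ratio total = 16. Expected counts: 192×2/16 = 24, 192×4/16 = 48, 192×6/16 = 72, 192×4/16 = 48.
χ² = (31−24)²/24 + (51−48)²/48 + (66−72)²/72 + (44−48)²/48
   = 2.042 + 0.188 + 0.500 + 0.333
Sum = 3.06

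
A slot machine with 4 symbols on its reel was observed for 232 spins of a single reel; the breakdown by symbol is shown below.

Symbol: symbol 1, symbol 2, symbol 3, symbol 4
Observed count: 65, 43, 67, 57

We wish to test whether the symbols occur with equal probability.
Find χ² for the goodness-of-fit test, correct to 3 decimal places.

6.138

Under H₀ each category has probability 1/4, so each expected count is 232/4 = 58.
χ² = (65−58)²/58 + (43−58)²/58 + (67−58)²/58 + (57−58)²/58
   = 0.8448 + 3.8793 + 1.3966 + 0.0172
Sum = 6.138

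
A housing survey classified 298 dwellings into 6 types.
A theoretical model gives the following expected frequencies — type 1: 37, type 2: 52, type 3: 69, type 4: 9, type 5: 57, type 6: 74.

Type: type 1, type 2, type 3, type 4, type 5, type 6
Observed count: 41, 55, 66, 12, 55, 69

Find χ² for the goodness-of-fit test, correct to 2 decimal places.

2.14

χ² = (41−37)²/37 + (55−52)²/52 + (66−69)²/69 + (12−9)²/9 + (55−57)²/57 + (69−74)²/74
   = 0.432 + 0.173 + 0.130 + 1.000 + 0.070 + 0.338
Sum = 2.14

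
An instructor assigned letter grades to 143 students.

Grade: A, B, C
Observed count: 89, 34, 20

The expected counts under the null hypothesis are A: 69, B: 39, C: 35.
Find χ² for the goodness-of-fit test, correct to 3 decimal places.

cat         O        E   (O−E)²/E
A          89       69     5.7971
B          34       39     0.6410
C          20       35     6.4286
Sum = 12.867

12.867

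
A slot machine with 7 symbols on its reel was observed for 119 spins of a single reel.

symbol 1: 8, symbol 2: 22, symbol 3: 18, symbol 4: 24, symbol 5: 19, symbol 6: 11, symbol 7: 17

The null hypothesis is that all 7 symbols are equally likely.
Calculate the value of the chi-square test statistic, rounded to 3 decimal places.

Under H₀ each category has probability 1/7, so each expected count is 119/7 = 17.
cat           O        E   (O−E)²/E
symbol 1      8       17     4.7647
symbol 2     22       17     1.4706
symbol 3     18       17     0.0588
symbol 4     24       17     2.8824
symbol 5     19       17     0.2353
symbol 6     11       17     2.1176
symbol 7     17       17     0.0000
Sum = 11.529

11.529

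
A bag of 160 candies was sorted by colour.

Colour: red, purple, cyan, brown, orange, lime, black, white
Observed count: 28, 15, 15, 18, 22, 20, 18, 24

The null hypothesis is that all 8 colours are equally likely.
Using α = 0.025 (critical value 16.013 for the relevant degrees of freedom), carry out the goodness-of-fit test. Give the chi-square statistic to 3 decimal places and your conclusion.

Expected count for each of the 8 categories: 160/8 = 20.
χ² = (28−20)²/20 + (15−20)²/20 + (15−20)²/20 + (18−20)²/20 + (22−20)²/20 + (20−20)²/20 + (18−20)²/20 + (24−20)²/20
   = 3.2000 + 1.2500 + 1.2500 + 0.2000 + 0.2000 + 0.0000 + 0.2000 + 0.8000
Sum = 7.100
df = 7. Since 7.100 < 16.013, we do not reject H₀.

7.100; do not reject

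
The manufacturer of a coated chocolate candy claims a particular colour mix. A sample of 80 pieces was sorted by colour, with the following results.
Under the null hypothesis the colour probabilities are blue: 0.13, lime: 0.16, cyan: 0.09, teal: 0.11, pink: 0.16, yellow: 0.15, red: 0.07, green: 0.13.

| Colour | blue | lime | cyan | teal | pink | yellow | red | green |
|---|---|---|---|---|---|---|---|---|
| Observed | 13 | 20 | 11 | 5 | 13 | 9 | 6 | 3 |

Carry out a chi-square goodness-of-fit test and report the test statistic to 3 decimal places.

Expected counts E_i = n·p_i: 80×0.13 = 10.4, 80×0.16 = 12.8, 80×0.09 = 7.2, 80×0.11 = 8.8, 80×0.16 = 12.8, 80×0.15 = 12, 80×0.07 = 5.6, 80×0.13 = 10.4.
χ² = (13−10.4)²/10.4 + (20−12.8)²/12.8 + (11−7.2)²/7.2 + (5−8.8)²/8.8 + (13−12.8)²/12.8 + (9−12)²/12 + (6−5.6)²/5.6 + (3−10.4)²/10.4
   = 0.6500 + 4.0500 + 2.0056 + 1.6409 + 0.0031 + 0.7500 + 0.0286 + 5.2654
Sum = 14.394

14.394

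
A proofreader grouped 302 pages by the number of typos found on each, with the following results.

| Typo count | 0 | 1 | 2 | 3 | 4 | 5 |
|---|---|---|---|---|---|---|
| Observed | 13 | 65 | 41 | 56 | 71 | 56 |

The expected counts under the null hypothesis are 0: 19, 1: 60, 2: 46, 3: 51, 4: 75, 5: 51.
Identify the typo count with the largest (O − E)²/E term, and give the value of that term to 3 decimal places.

0, 1.895

cat         O        E   (O−E)²/E
0          13       19     1.8947
1          65       60     0.4167
2          41       46     0.5435
3          56       51     0.4902
4          71       75     0.2133
5          56       51     0.4902
The largest term is for 0: 1.895.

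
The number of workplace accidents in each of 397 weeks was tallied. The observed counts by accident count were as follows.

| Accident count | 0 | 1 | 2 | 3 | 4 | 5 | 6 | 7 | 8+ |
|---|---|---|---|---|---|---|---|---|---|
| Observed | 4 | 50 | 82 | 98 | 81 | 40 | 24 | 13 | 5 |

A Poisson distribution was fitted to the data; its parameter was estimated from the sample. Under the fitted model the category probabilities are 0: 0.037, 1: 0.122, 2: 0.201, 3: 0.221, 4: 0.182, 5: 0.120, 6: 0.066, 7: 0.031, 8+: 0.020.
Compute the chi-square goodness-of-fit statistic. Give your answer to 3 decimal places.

12.687

Expected counts E_i = n·p_i: 397×0.037 = 14.689, 397×0.122 = 48.434, 397×0.201 = 79.797, 397×0.221 = 87.737, 397×0.182 = 72.254, 397×0.120 = 47.64, 397×0.066 = 26.202, 397×0.031 = 12.307, 397×0.020 = 7.94.
0: (4 − 14.689)²/14.689 = 114.254721/14.689 = 7.7783
1: (50 − 48.434)²/48.434 = 2.452356/48.434 = 0.0506
2: (82 − 79.797)²/79.797 = 4.853209/79.797 = 0.0608
3: (98 − 87.737)²/87.737 = 105.329169/87.737 = 1.2005
4: (81 − 72.254)²/72.254 = 76.492516/72.254 = 1.0587
5: (40 − 47.64)²/47.64 = 58.3696/47.64 = 1.2252
6: (24 − 26.202)²/26.202 = 4.848804/26.202 = 0.1851
7: (13 − 12.307)²/12.307 = 0.480249/12.307 = 0.0390
8+: (5 − 7.94)²/7.94 = 8.6436/7.94 = 1.0886
Sum = 12.687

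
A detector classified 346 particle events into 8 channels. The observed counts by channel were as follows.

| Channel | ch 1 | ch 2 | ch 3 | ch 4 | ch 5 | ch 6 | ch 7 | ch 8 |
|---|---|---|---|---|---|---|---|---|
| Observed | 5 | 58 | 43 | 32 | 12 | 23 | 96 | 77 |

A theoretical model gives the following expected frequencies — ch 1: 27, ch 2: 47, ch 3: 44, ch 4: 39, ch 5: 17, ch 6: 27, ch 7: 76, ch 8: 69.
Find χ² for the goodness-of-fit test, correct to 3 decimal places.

30.033

ch 1: (5 − 27)²/27 = 484/27 = 17.9259
ch 2: (58 − 47)²/47 = 121/47 = 2.5745
ch 3: (43 − 44)²/44 = 1/44 = 0.0227
ch 4: (32 − 39)²/39 = 49/39 = 1.2564
ch 5: (12 − 17)²/17 = 25/17 = 1.4706
ch 6: (23 − 27)²/27 = 16/27 = 0.5926
ch 7: (96 − 76)²/76 = 400/76 = 5.2632
ch 8: (77 − 69)²/69 = 64/69 = 0.9275
Sum = 30.033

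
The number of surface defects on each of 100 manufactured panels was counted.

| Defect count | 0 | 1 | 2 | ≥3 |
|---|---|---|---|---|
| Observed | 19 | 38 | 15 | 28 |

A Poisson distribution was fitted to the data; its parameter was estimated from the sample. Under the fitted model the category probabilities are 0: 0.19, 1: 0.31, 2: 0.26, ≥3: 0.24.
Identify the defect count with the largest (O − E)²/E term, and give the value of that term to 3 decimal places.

Expected counts E_i = n·p_i: 100×0.19 = 19, 100×0.31 = 31, 100×0.26 = 26, 100×0.24 = 24.
cat         O        E   (O−E)²/E
0          19       19     0.0000
1          38       31     1.5806
2          15       26     4.6538
≥3         28       24     0.6667
The largest term is for 2: 4.654.

2, 4.654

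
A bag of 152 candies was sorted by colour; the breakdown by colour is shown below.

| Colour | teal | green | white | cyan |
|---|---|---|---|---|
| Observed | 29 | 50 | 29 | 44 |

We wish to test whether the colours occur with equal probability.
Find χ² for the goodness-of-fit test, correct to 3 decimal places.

9.000

Under H₀ each category has probability 1/4, so each expected count is 152/4 = 38.
χ² = (29−38)²/38 + (50−38)²/38 + (29−38)²/38 + (44−38)²/38
   = 2.1316 + 3.7895 + 2.1316 + 0.9474
Sum = 9.000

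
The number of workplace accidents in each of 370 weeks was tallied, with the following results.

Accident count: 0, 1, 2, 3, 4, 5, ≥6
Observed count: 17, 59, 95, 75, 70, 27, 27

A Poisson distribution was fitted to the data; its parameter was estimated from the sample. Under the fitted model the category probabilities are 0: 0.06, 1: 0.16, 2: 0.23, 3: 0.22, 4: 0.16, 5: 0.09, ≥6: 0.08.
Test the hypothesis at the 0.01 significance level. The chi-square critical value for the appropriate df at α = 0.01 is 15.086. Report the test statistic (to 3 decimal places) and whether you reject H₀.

6.264; do not reject

Expected counts E_i = n·p_i: 370×0.06 = 22.2, 370×0.16 = 59.2, 370×0.23 = 85.1, 370×0.22 = 81.4, 370×0.16 = 59.2, 370×0.09 = 33.3, 370×0.08 = 29.6.
χ² = (17−22.2)²/22.2 + (59−59.2)²/59.2 + (95−85.1)²/85.1 + (75−81.4)²/81.4 + (70−59.2)²/59.2 + (27−33.3)²/33.3 + (27−29.6)²/29.6
   = 1.2180 + 0.0007 + 1.1517 + 0.5032 + 1.9703 + 1.1919 + 0.2284
Sum = 6.264
df = 5. Since 6.264 < 15.086, we do not reject H₀.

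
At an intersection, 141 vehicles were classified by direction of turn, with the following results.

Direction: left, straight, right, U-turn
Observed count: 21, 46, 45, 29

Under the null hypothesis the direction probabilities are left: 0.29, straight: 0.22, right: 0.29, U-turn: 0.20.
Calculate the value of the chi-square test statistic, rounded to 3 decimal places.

Expected counts E_i = n·p_i: 141×0.29 = 40.89, 141×0.22 = 31.02, 141×0.29 = 40.89, 141×0.20 = 28.2.
left: (21 − 40.89)²/40.89 = 395.6121/40.89 = 9.6750
straight: (46 − 31.02)²/31.02 = 224.4004/31.02 = 7.2341
right: (45 − 40.89)²/40.89 = 16.8921/40.89 = 0.4131
U-turn: (29 − 28.2)²/28.2 = 0.64/28.2 = 0.0227
Sum = 17.345

17.345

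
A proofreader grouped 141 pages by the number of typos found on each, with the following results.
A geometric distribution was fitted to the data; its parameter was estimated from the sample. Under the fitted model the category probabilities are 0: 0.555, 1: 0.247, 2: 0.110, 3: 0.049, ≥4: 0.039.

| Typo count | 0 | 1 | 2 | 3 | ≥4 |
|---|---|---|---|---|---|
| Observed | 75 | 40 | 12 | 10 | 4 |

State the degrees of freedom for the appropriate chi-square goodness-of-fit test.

There are k = 5 categories and 1 parameter estimated from the data, so df = 5 − 1 − 1 = 3.

3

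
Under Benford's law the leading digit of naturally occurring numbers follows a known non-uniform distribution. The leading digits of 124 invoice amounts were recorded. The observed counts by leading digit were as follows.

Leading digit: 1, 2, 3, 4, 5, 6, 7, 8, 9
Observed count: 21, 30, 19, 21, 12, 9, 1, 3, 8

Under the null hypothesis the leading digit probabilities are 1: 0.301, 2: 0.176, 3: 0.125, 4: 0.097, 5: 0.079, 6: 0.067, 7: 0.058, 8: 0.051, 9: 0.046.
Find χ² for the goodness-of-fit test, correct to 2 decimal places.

Expected counts E_i = n·p_i: 124×0.301 = 37.324, 124×0.176 = 21.824, 124×0.125 = 15.5, 124×0.097 = 12.028, 124×0.079 = 9.796, 124×0.067 = 8.308, 124×0.058 = 7.192, 124×0.051 = 6.324, 124×0.046 = 5.704.
1: (21 − 37.324)²/37.324 = 266.472976/37.324 = 7.139
2: (30 − 21.824)²/21.824 = 66.846976/21.824 = 3.063
3: (19 − 15.5)²/15.5 = 12.25/15.5 = 0.790
4: (21 − 12.028)²/12.028 = 80.496784/12.028 = 6.692
5: (12 − 9.796)²/9.796 = 4.857616/9.796 = 0.496
6: (9 − 8.308)²/8.308 = 0.478864/8.308 = 0.058
7: (1 − 7.192)²/7.192 = 38.340864/7.192 = 5.331
8: (3 − 6.324)²/6.324 = 11.048976/6.324 = 1.747
9: (8 − 5.704)²/5.704 = 5.271616/5.704 = 0.924
Sum = 26.24

26.24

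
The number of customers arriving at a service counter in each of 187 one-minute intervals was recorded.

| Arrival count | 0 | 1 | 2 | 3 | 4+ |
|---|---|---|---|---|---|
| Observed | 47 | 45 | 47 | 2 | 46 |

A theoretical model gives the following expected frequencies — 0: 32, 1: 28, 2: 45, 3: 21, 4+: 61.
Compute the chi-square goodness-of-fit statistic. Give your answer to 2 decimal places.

χ² = (47−32)²/32 + (45−28)²/28 + (47−45)²/45 + (2−21)²/21 + (46−61)²/61
   = 7.031 + 10.321 + 0.089 + 17.190 + 3.689
Sum = 38.32

38.32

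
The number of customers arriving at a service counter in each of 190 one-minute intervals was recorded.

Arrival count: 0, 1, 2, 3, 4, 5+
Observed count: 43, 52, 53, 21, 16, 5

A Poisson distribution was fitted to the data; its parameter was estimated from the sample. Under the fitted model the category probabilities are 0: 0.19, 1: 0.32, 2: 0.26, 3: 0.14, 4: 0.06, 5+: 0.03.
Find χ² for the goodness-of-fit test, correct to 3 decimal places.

Expected counts E_i = n·p_i: 190×0.19 = 36.1, 190×0.32 = 60.8, 190×0.26 = 49.4, 190×0.14 = 26.6, 190×0.06 = 11.4, 190×0.03 = 5.7.
cat         O        E   (O−E)²/E
0          43     36.1     1.3188
1          52     60.8     1.2737
2          53     49.4     0.2623
3          21     26.6     1.1789
4          16     11.4     1.8561
5+          5      5.7     0.0860
Sum = 5.976

5.976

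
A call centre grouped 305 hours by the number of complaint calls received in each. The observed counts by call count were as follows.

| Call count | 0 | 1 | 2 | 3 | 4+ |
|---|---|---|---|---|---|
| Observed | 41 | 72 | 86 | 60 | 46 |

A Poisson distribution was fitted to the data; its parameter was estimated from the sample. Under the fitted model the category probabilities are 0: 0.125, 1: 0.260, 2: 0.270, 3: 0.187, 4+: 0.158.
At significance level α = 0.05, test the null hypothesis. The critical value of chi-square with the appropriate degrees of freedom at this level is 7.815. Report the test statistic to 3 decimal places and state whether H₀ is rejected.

1.304; do not reject

Expected counts E_i = n·p_i: 305×0.125 = 38.125, 305×0.260 = 79.3, 305×0.270 = 82.35, 305×0.187 = 57.035, 305×0.158 = 48.19.
0: (41 − 38.125)²/38.125 = 8.265625/38.125 = 0.2168
1: (72 − 79.3)²/79.3 = 53.29/79.3 = 0.6720
2: (86 − 82.35)²/82.35 = 13.3225/82.35 = 0.1618
3: (60 − 57.035)²/57.035 = 8.791225/57.035 = 0.1541
4+: (46 − 48.19)²/48.19 = 4.7961/48.19 = 0.0995
Sum = 1.304
df = 3. Since 1.304 < 7.815, we do not reject H₀.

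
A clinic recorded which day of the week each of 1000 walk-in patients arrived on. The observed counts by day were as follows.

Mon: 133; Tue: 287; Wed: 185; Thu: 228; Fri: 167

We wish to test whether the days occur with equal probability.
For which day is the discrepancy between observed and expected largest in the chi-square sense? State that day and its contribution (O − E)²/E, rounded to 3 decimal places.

Under H₀ each category has probability 1/5, so each expected count is 1000/5 = 200.
cat         O        E   (O−E)²/E
Mon       133      200    22.4450
Tue       287      200    37.8450
Wed       185      200     1.1250
Thu       228      200     3.9200
Fri       167      200     5.4450
The largest term is for Tue: 37.845.

Tue, 37.845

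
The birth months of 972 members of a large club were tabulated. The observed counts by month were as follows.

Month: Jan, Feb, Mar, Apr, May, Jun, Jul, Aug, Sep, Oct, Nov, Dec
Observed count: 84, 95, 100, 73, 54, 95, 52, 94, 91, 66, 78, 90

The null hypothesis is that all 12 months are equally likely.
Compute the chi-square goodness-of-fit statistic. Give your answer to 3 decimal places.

Under H₀ each category has probability 1/12, so each expected count is 972/12 = 81.
χ² = (84−81)²/81 + (95−81)²/81 + (100−81)²/81 + (73−81)²/81 + (54−81)²/81 + (95−81)²/81 + (52−81)²/81 + (94−81)²/81 + (91−81)²/81 + (66−81)²/81 + (78−81)²/81 + (90−81)²/81
   = 0.1111 + 2.4198 + 4.4568 + 0.7901 + 9.0000 + 2.4198 + 10.3827 + 2.0864 + 1.2346 + 2.7778 + 0.1111 + 1.0000
Sum = 36.790

36.790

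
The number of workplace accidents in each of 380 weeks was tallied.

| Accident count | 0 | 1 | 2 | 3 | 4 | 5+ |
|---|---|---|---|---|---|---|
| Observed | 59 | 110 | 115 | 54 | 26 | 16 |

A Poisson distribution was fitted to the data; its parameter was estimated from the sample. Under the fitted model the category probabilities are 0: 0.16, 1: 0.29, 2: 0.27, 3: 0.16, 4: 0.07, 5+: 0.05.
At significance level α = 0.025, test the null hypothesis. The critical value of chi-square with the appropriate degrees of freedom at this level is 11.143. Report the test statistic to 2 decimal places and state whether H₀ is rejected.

2.80; do not reject

Expected counts E_i = n·p_i: 380×0.16 = 60.8, 380×0.29 = 110.2, 380×0.27 = 102.6, 380×0.16 = 60.8, 380×0.07 = 26.6, 380×0.05 = 19.
0: (59 − 60.8)²/60.8 = 3.24/60.8 = 0.053
1: (110 − 110.2)²/110.2 = 0.04/110.2 = 0.000
2: (115 − 102.6)²/102.6 = 153.76/102.6 = 1.499
3: (54 − 60.8)²/60.8 = 46.24/60.8 = 0.761
4: (26 − 26.6)²/26.6 = 0.36/26.6 = 0.014
5+: (16 − 19)²/19 = 9/19 = 0.474
Sum = 2.80
df = 4. Since 2.80 < 11.143, we do not reject H₀.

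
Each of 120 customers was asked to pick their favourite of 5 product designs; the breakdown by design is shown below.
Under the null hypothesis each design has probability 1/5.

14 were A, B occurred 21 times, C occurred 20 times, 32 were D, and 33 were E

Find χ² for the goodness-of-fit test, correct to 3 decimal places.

Under H₀ each category has probability 1/5, so each expected count is 120/5 = 24.
cat         O        E   (O−E)²/E
A          14       24     4.1667
B          21       24     0.3750
C          20       24     0.6667
D          32       24     2.6667
E          33       24     3.3750
Sum = 11.250

11.250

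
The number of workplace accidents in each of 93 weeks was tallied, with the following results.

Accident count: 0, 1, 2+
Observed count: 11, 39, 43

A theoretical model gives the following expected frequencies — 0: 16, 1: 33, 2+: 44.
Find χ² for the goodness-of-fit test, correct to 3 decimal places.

2.676

χ² = (11−16)²/16 + (39−33)²/33 + (43−44)²/44
   = 1.5625 + 1.0909 + 0.0227
Sum = 2.676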